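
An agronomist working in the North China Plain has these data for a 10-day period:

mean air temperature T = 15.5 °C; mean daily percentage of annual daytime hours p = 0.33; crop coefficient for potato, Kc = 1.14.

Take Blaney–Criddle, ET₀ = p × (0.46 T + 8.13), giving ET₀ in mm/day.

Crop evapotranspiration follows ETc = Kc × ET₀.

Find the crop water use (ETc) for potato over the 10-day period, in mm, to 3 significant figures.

57.4 mm

ET₀ = 0.33 × (0.46 × 15.5 + 8.13) = 0.33 × 15.260 = 5.0358 mm/d
ETc = Kc × ET₀ = 1.14 × 5.0358 = 5.7408 mm/d
Over 10 days: 5.7408 × 10 = 57.408 mm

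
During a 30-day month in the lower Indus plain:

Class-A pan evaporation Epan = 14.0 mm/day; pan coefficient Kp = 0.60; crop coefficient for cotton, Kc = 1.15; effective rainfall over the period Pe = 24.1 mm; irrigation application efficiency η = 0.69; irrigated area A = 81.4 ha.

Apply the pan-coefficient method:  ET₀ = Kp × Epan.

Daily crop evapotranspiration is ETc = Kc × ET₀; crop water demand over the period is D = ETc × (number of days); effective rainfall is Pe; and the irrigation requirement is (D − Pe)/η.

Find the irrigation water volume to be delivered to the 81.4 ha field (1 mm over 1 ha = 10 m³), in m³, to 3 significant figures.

313000 m³

ET₀ = 0.60 × 14.0 = 8.4000 mm/d
ETc = Kc × ET₀ = 1.15 × 8.4000 = 9.6600 mm/d
Crop demand D = ETc × 30 d = 9.6600 × 30 = 289.800 mm
D − Pe = 289.800 − 24.1 = 265.700 mm
Gross irrigation = 265.700 / 0.69 = 385.072 mm
Volume = 385.072 mm × 81.4 ha × 10 = 313448.6 m³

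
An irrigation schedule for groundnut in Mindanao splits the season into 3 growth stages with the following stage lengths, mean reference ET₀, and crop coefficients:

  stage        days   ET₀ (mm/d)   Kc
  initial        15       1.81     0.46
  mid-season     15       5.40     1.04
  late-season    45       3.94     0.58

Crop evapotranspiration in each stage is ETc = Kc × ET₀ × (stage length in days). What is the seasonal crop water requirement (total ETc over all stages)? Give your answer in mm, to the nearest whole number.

200 mm

initial: 0.46 × 1.81 × 15 = 12.49 mm
mid-season: 1.04 × 5.40 × 15 = 84.24 mm
late-season: 0.58 × 3.94 × 45 = 102.83 mm
Seasonal total = 199.56 mm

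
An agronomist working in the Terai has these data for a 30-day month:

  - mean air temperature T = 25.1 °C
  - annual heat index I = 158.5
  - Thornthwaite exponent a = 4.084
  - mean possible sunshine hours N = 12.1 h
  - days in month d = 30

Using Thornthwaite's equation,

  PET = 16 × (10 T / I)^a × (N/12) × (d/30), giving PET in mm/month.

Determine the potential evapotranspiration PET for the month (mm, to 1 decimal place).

105.5 mm

10T/I = 10 × 25.1 / 158.5 = 1.5836
(10T/I)^a = 1.5836^4.084 = 6.5366
Uncorrected PET = 16 × 6.5366 = 104.586 mm
Correction = (N/12)(d/30) = (12.1/12)(30/30) = 1.0083
PET = 104.586 × 1.0083 = 105.454 mm/month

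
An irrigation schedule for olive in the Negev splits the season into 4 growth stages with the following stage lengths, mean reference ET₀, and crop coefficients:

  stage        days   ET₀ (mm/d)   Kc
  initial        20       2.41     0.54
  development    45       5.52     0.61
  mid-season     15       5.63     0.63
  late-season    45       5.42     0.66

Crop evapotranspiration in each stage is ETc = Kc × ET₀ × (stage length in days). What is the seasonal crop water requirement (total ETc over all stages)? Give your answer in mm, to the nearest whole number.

392 mm

initial: 0.54 × 2.41 × 20 = 26.03 mm
development: 0.61 × 5.52 × 45 = 151.52 mm
mid-season: 0.63 × 5.63 × 15 = 53.20 mm
late-season: 0.66 × 5.42 × 45 = 160.97 mm
Seasonal total = 391.72 mm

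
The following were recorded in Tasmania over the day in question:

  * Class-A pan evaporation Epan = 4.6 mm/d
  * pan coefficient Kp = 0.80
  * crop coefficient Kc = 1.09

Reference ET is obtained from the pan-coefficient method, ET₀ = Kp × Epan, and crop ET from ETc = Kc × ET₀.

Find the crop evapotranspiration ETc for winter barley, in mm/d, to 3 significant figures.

ET₀ = 0.80 × 4.6 = 3.6800 mm/d
ETc = Kc × ET₀ = 1.09 × 3.6800 = 4.0112 mm/d

4.01 mm/d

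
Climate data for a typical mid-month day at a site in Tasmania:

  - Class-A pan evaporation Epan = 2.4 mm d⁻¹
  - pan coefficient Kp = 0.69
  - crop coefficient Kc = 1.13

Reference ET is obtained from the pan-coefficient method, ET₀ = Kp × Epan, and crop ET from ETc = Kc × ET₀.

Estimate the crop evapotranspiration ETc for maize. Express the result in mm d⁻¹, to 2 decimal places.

1.87 mm d⁻¹

ET₀ = 0.69 × 2.4 = 1.6560 mm/d
ETc = Kc × ET₀ = 1.13 × 1.6560 = 1.8713 mm/d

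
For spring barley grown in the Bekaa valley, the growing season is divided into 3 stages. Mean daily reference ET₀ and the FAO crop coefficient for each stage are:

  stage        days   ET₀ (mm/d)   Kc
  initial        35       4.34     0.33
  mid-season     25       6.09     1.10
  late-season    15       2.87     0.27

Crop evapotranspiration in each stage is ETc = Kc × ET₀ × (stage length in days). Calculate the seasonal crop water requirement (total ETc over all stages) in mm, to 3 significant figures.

229 mm

initial: 0.33 × 4.34 × 35 = 50.13 mm
mid-season: 1.10 × 6.09 × 25 = 167.48 mm
late-season: 0.27 × 2.87 × 15 = 11.62 mm
Seasonal total = 229.23 mm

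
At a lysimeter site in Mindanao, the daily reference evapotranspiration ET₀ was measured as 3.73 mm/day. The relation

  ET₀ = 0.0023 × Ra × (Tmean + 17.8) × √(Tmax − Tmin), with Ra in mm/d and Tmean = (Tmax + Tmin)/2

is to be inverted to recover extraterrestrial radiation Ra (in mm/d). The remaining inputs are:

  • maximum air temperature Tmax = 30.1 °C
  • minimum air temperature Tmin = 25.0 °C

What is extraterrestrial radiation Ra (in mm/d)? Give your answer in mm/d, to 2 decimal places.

Tmean = 27.55 °C; √ΔT = 2.2583
Ra = ET₀ / [0.0023 × (Tmean+17.8) × √ΔT] = 3.73 / (0.0023 × 45.35 × 2.2583) = 15.835 mm/d

15.84 mm/d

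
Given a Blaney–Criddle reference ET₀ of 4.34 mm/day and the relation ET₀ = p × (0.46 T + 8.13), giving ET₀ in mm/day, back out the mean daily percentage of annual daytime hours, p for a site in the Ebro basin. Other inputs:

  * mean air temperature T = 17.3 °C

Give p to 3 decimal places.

0.270

p = ET₀ / (0.46 T + 8.13) = 4.34 / (0.46 × 17.3 + 8.13) = 4.34 / 16.088 = 0.2698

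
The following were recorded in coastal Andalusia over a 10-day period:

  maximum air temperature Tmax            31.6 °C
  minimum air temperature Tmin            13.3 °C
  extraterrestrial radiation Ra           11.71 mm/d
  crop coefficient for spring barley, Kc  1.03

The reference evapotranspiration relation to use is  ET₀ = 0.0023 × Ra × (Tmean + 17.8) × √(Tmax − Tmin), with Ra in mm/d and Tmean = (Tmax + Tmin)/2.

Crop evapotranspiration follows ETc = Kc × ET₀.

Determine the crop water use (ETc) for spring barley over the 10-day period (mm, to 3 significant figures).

Tmean = (31.6 + 13.3)/2 = 22.45 °C
ET₀ = 0.0023 × 11.71 × (22.45 + 17.8) × √18.3 = 0.0023 × 11.71 × 40.25 × 4.2778 = 4.6374 mm/d
ETc = Kc × ET₀ = 1.03 × 4.6374 = 4.7765 mm/d
Over 10 days: 4.7765 × 10 = 47.765 mm

47.8 mm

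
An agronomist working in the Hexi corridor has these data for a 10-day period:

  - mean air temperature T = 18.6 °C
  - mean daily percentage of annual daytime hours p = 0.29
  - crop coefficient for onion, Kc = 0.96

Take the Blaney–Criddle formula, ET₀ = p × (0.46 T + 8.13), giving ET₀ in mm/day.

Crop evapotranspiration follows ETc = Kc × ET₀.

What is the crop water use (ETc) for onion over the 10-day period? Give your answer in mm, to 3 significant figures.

ET₀ = 0.29 × (0.46 × 18.6 + 8.13) = 0.29 × 16.686 = 4.8389 mm/d
ETc = Kc × ET₀ = 0.96 × 4.8389 = 4.6453 mm/d
Over 10 days: 4.6453 × 10 = 46.453 mm

46.5 mm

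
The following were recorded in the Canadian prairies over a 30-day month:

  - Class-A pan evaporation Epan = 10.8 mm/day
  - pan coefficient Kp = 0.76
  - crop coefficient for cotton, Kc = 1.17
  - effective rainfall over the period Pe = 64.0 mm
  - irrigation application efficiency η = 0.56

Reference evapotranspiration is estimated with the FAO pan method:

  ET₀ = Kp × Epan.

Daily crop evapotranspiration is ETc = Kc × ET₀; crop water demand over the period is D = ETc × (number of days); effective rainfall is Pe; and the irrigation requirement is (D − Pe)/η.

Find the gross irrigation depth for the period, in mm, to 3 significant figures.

400 mm

ET₀ = 0.76 × 10.8 = 8.2080 mm/d
ETc = Kc × ET₀ = 1.17 × 8.2080 = 9.6034 mm/d
Crop demand D = ETc × 30 d = 9.6034 × 30 = 288.102 mm
D − Pe = 288.102 − 64.0 = 224.102 mm
Gross irrigation = 224.102 / 0.56 = 400.182 mm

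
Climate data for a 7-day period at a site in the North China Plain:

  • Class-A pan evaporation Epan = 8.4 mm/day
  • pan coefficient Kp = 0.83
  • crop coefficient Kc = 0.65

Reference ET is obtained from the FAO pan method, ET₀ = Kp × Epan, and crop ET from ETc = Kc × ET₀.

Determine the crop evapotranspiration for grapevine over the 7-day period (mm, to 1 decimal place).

ET₀ = 0.83 × 8.4 = 6.9720 mm/d
ETc = Kc × ET₀ = 0.65 × 6.9720 = 4.5318 mm/d
Over 7 days: 4.5318 × 7 = 31.723 mm

31.7 mm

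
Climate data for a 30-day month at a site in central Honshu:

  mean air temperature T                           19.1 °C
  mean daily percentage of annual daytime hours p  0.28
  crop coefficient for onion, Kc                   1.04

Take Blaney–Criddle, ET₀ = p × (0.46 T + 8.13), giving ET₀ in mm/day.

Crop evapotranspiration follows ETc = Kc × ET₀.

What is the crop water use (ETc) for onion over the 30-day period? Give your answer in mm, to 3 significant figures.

148 mm

ET₀ = 0.28 × (0.46 × 19.1 + 8.13) = 0.28 × 16.916 = 4.7365 mm/d
ETc = Kc × ET₀ = 1.04 × 4.7365 = 4.9260 mm/d
Over 30 days: 4.9260 × 30 = 147.780 mm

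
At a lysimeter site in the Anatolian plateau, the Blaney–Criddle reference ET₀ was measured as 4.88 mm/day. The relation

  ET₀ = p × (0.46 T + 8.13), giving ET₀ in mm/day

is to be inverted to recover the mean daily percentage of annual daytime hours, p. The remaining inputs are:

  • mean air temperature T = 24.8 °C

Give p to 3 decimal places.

0.250

p = ET₀ / (0.46 T + 8.13) = 4.88 / (0.46 × 24.8 + 8.13) = 4.88 / 19.538 = 0.2498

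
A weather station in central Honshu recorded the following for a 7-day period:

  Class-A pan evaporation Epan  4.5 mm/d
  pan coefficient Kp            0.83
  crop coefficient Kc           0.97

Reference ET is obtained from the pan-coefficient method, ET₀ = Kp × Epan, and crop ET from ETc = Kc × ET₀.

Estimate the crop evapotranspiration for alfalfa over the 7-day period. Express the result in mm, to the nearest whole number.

25 mm

ET₀ = 0.83 × 4.5 = 3.7350 mm/d
ETc = Kc × ET₀ = 0.97 × 3.7350 = 3.6230 mm/d
Over 7 days: 3.6230 × 7 = 25.361 mm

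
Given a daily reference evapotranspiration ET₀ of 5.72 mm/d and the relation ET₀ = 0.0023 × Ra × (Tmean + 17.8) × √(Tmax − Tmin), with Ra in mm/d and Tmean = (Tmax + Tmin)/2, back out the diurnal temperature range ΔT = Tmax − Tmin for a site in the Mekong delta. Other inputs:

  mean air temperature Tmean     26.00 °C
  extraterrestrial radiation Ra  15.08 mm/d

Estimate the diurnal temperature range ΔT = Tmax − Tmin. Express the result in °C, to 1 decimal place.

√ΔT = ET₀ / [0.0023 × Ra × (Tmean+17.8)] = 5.72 / (0.0023 × 15.08 × 43.80) = 3.7652
ΔT = 3.7652² = 14.177 °C

14.2 °C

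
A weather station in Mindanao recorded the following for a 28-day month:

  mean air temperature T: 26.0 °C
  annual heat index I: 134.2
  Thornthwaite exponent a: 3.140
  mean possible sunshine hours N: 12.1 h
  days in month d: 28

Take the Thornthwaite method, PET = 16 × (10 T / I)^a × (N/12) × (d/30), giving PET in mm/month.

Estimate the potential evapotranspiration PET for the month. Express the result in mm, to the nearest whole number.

10T/I = 10 × 26.0 / 134.2 = 1.9374
(10T/I)^a = 1.9374^3.140 = 7.9775
Uncorrected PET = 16 × 7.9775 = 127.640 mm
Correction = (N/12)(d/30) = (12.1/12)(28/30) = 0.9411
PET = 127.640 × 0.9411 = 120.122 mm/month

120 mm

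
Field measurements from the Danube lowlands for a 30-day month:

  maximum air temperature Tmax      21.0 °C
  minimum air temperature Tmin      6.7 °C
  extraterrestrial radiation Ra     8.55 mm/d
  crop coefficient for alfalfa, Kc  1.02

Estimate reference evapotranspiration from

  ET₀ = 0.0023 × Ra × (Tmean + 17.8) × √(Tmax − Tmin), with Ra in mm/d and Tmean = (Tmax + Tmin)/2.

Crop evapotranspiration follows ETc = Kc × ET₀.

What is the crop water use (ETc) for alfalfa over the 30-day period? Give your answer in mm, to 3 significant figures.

72.0 mm

Tmean = (21.0 + 6.7)/2 = 13.85 °C
ET₀ = 0.0023 × 8.55 × (13.85 + 17.8) × √14.3 = 0.0023 × 8.55 × 31.65 × 3.7815 = 2.3536 mm/d
ETc = Kc × ET₀ = 1.02 × 2.3536 = 2.4007 mm/d
Over 30 days: 2.4007 × 30 = 72.021 mm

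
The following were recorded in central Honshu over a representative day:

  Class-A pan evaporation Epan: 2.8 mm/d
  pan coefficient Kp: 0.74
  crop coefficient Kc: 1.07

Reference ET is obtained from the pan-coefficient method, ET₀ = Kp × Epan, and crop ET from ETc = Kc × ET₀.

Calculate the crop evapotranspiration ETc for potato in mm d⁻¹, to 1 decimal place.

2.2 mm d⁻¹

ET₀ = 0.74 × 2.8 = 2.0720 mm/d
ETc = Kc × ET₀ = 1.07 × 2.0720 = 2.2170 mm/d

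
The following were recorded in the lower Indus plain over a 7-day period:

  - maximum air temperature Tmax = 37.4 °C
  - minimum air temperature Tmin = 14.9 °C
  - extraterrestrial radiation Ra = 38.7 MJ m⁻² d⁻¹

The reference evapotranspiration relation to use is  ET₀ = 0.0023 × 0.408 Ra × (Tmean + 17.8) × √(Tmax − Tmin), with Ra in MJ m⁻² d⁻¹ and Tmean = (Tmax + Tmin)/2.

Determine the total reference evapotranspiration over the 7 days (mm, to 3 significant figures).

Tmean = (37.4 + 14.9)/2 = 26.15 °C
0.408 Ra = 0.408 × 38.7 = 15.7896 mm/d equivalent
ET₀ = 0.0023 × 15.7896 × (26.15 + 17.8) × √22.5 = 0.0023 × 15.7896 × 43.95 × 4.7434 = 7.5709 mm/d
Over 7 days: 7.5709 × 7 = 52.996 mm

53.0 mm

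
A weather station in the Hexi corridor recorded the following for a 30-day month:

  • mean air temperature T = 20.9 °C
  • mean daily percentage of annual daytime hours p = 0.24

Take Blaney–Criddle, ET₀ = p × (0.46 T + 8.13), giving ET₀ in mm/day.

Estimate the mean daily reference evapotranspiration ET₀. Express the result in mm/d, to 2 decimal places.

4.26 mm/d

ET₀ = 0.24 × (0.46 × 20.9 + 8.13) = 0.24 × 17.744 = 4.2586 mm/d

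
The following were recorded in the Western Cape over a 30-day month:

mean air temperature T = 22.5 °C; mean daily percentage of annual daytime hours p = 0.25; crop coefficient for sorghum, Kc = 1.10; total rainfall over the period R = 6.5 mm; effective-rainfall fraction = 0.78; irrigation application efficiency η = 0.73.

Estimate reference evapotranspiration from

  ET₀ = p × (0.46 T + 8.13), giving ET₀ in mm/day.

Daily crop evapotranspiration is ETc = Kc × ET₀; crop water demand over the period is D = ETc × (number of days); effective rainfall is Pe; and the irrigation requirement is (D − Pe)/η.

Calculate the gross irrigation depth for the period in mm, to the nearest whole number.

202 mm

ET₀ = 0.25 × (0.46 × 22.5 + 8.13) = 0.25 × 18.480 = 4.6200 mm/d
ETc = Kc × ET₀ = 1.10 × 4.6200 = 5.0820 mm/d
Crop demand D = ETc × 30 d = 5.0820 × 30 = 152.460 mm
Pe = 0.78 × 6.5 = 5.070 mm
D − Pe = 152.460 − 5.070 = 147.390 mm
Gross irrigation = 147.390 / 0.73 = 201.904 mm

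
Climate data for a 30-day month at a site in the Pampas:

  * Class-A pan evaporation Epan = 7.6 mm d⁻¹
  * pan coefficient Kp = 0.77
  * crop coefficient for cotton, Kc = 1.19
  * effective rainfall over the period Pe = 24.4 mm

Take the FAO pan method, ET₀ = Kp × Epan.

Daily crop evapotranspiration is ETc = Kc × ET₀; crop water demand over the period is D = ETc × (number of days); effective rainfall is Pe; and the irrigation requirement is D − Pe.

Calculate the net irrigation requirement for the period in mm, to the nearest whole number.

185 mm

ET₀ = 0.77 × 7.6 = 5.8520 mm/d
ETc = Kc × ET₀ = 1.19 × 5.8520 = 6.9639 mm/d
Crop demand D = ETc × 30 d = 6.9639 × 30 = 208.917 mm
D − Pe = 208.917 − 24.4 = 184.517 mm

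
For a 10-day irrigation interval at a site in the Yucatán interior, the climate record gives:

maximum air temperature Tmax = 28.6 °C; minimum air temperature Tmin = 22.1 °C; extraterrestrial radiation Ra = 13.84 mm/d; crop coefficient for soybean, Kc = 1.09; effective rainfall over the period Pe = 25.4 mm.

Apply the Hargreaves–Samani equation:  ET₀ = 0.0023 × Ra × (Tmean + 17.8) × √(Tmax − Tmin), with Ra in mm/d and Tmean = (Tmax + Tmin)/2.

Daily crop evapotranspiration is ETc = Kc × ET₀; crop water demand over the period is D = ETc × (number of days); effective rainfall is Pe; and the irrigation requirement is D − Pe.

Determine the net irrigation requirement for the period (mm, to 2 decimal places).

12.77 mm

Tmean = (28.6 + 22.1)/2 = 25.35 °C
ET₀ = 0.0023 × 13.84 × (25.35 + 17.8) × √6.5 = 0.0023 × 13.84 × 43.15 × 2.5495 = 3.5019 mm/d
ETc = Kc × ET₀ = 1.09 × 3.5019 = 3.8171 mm/d
Crop demand D = ETc × 10 d = 3.8171 × 10 = 38.171 mm
D − Pe = 38.171 − 25.4 = 12.771 mm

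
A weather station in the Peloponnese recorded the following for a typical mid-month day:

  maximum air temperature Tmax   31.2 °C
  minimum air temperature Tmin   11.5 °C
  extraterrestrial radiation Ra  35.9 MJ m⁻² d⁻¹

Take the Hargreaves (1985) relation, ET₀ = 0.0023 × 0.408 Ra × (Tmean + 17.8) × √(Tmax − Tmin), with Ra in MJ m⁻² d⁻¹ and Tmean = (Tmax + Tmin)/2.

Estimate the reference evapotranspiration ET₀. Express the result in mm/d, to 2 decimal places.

Tmean = (31.2 + 11.5)/2 = 21.35 °C
0.408 Ra = 0.408 × 35.9 = 14.6472 mm/d equivalent
ET₀ = 0.0023 × 14.6472 × (21.35 + 17.8) × √19.7 = 0.0023 × 14.6472 × 39.15 × 4.4385 = 5.8540 mm/d

5.85 mm/d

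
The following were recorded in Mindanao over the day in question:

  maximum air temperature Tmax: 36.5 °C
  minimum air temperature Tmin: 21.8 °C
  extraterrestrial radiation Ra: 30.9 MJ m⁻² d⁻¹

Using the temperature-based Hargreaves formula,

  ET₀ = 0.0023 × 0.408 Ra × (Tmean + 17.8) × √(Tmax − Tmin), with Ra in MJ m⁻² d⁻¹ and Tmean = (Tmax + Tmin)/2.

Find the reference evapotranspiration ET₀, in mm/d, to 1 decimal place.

Tmean = (36.5 + 21.8)/2 = 29.15 °C
0.408 Ra = 0.408 × 30.9 = 12.6072 mm/d equivalent
ET₀ = 0.0023 × 12.6072 × (29.15 + 17.8) × √14.7 = 0.0023 × 12.6072 × 46.95 × 3.8341 = 5.2197 mm/d

5.2 mm/d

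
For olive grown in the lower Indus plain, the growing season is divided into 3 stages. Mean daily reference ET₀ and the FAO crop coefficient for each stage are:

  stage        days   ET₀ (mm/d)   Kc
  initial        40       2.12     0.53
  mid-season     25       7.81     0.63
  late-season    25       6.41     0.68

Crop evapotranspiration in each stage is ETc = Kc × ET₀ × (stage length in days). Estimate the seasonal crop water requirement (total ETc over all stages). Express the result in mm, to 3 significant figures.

277 mm

initial: 0.53 × 2.12 × 40 = 44.94 mm
mid-season: 0.63 × 7.81 × 25 = 123.01 mm
late-season: 0.68 × 6.41 × 25 = 108.97 mm
Seasonal total = 276.92 mm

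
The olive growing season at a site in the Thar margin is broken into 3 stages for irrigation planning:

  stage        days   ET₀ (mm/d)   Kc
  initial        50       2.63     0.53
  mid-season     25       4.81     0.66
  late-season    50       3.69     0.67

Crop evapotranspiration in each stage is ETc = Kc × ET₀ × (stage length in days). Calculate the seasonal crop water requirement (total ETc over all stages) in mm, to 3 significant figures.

initial: 0.53 × 2.63 × 50 = 69.70 mm
mid-season: 0.66 × 4.81 × 25 = 79.37 mm
late-season: 0.67 × 3.69 × 50 = 123.62 mm
Seasonal total = 272.69 mm

273 mm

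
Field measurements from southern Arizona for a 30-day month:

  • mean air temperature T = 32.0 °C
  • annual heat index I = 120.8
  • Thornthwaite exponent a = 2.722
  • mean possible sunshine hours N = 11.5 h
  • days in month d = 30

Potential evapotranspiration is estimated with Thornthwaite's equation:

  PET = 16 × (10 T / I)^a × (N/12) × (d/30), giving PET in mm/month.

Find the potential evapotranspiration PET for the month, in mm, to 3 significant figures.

10T/I = 10 × 32.0 / 120.8 = 2.6490
(10T/I)^a = 2.6490^2.722 = 14.1785
Uncorrected PET = 16 × 14.1785 = 226.856 mm
Correction = (N/12)(d/30) = (11.5/12)(30/30) = 0.9583
PET = 226.856 × 0.9583 = 217.396 mm/month

217 mm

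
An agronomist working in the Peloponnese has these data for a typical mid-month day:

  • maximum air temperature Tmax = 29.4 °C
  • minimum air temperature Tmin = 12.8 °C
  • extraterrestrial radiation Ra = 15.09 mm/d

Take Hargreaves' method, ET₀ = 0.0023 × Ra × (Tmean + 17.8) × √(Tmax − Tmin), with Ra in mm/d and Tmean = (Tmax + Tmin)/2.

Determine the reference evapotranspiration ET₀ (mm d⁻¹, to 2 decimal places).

Tmean = (29.4 + 12.8)/2 = 21.10 °C
ET₀ = 0.0023 × 15.09 × (21.10 + 17.8) × √16.6 = 0.0023 × 15.09 × 38.90 × 4.0743 = 5.5007 mm/d

5.50 mm d⁻¹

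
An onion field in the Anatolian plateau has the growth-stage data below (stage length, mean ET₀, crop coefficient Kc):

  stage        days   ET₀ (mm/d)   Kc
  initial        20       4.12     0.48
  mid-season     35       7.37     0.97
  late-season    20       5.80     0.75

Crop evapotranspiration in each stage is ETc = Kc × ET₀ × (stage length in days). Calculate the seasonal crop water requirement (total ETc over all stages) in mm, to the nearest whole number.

377 mm

initial: 0.48 × 4.12 × 20 = 39.55 mm
mid-season: 0.97 × 7.37 × 35 = 250.21 mm
late-season: 0.75 × 5.80 × 20 = 87.00 mm
Seasonal total = 376.76 mm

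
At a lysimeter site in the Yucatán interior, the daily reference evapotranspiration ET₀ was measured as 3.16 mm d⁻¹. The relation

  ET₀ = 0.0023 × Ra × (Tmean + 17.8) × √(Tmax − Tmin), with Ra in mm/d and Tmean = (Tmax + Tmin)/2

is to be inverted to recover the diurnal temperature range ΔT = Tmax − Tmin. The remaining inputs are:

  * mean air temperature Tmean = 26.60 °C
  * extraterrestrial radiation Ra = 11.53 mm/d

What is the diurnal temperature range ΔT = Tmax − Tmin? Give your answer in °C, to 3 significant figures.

7.20 °C

√ΔT = ET₀ / [0.0023 × Ra × (Tmean+17.8)] = 3.16 / (0.0023 × 11.53 × 44.40) = 2.6838
ΔT = 2.6838² = 7.203 °C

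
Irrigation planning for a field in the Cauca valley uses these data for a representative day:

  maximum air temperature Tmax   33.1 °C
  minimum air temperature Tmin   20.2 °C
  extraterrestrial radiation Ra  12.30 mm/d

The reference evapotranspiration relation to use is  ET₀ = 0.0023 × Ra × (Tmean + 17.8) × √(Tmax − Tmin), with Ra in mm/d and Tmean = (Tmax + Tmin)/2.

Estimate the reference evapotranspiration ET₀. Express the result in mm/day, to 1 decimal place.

4.5 mm/day

Tmean = (33.1 + 20.2)/2 = 26.65 °C
ET₀ = 0.0023 × 12.30 × (26.65 + 17.8) × √12.9 = 0.0023 × 12.30 × 44.45 × 3.5917 = 4.5165 mm/d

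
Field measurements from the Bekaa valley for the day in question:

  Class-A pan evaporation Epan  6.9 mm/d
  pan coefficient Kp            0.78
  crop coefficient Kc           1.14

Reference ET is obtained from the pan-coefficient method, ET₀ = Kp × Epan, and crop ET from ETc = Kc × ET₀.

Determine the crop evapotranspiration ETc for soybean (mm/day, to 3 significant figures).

6.14 mm/day

ET₀ = 0.78 × 6.9 = 5.3820 mm/d
ETc = Kc × ET₀ = 1.14 × 5.3820 = 6.1355 mm/d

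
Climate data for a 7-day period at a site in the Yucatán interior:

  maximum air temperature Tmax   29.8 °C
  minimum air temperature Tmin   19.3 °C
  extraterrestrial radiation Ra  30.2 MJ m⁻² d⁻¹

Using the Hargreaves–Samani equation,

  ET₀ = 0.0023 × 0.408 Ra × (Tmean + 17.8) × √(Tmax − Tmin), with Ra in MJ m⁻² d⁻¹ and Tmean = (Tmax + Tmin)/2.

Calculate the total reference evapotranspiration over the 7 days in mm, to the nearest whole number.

Tmean = (29.8 + 19.3)/2 = 24.55 °C
0.408 Ra = 0.408 × 30.2 = 12.3216 mm/d equivalent
ET₀ = 0.0023 × 12.3216 × (24.55 + 17.8) × √10.5 = 0.0023 × 12.3216 × 42.35 × 3.2404 = 3.8891 mm/d
Over 7 days: 3.8891 × 7 = 27.224 mm

27 mm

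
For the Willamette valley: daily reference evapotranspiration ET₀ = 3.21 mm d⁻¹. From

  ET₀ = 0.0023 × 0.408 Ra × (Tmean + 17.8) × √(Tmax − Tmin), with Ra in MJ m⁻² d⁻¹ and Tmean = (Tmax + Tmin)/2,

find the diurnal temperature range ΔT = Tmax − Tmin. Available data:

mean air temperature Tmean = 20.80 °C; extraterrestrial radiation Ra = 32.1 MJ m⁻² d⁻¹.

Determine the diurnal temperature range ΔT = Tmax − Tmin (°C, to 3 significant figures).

7.62 °C

√ΔT = ET₀ / [0.0023 × 0.408 × Ra × (Tmean+17.8)] = 3.21 / (0.0023 × 13.0968 × 38.60) = 2.7607
ΔT = 2.7607² = 7.621 °C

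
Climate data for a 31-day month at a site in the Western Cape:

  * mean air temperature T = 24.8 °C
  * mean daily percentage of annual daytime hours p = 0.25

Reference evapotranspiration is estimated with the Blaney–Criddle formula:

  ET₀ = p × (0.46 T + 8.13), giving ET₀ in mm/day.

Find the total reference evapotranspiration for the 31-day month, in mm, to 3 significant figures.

151 mm

ET₀ = 0.25 × (0.46 × 24.8 + 8.13) = 0.25 × 19.538 = 4.8845 mm/d
Monthly total = 4.8845 × 31 = 151.420 mm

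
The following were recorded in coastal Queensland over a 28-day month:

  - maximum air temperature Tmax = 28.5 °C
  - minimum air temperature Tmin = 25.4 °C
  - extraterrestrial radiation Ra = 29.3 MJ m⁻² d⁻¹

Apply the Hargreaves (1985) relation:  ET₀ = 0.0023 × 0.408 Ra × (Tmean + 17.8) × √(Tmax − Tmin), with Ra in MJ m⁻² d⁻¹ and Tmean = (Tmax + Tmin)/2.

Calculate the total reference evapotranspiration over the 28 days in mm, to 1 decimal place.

Tmean = (28.5 + 25.4)/2 = 26.95 °C
0.408 Ra = 0.408 × 29.3 = 11.9544 mm/d equivalent
ET₀ = 0.0023 × 11.9544 × (26.95 + 17.8) × √3.1 = 0.0023 × 11.9544 × 44.75 × 1.7607 = 2.1664 mm/d
Over 28 days: 2.1664 × 28 = 60.659 mm

60.7 mm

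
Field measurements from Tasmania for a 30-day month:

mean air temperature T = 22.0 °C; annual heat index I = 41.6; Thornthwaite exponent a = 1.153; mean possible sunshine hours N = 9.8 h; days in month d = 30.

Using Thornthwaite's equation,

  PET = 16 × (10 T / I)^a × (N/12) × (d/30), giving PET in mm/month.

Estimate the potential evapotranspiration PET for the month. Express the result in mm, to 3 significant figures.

10T/I = 10 × 22.0 / 41.6 = 5.2885
(10T/I)^a = 5.2885^1.153 = 6.8234
Uncorrected PET = 16 × 6.8234 = 109.174 mm
Correction = (N/12)(d/30) = (9.8/12)(30/30) = 0.8167
PET = 109.174 × 0.8167 = 89.162 mm/month

89.2 mm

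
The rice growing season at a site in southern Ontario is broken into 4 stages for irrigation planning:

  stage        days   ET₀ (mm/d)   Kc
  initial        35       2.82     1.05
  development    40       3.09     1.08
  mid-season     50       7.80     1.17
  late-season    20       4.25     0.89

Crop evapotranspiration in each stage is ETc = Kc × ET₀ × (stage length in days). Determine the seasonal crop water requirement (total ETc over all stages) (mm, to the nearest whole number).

769 mm

initial: 1.05 × 2.82 × 35 = 103.64 mm
development: 1.08 × 3.09 × 40 = 133.49 mm
mid-season: 1.17 × 7.80 × 50 = 456.30 mm
late-season: 0.89 × 4.25 × 20 = 75.65 mm
Seasonal total = 769.08 mm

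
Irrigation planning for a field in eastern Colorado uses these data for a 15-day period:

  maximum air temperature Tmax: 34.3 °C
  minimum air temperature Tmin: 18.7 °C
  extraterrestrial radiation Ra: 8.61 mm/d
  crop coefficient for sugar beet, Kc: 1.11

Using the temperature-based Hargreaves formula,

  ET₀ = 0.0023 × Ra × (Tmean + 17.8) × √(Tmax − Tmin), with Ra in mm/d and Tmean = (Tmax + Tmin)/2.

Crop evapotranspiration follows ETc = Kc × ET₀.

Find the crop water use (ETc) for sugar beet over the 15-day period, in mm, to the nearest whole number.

58 mm

Tmean = (34.3 + 18.7)/2 = 26.50 °C
ET₀ = 0.0023 × 8.61 × (26.50 + 17.8) × √15.6 = 0.0023 × 8.61 × 44.30 × 3.9497 = 3.4650 mm/d
ETc = Kc × ET₀ = 1.11 × 3.4650 = 3.8462 mm/d
Over 15 days: 3.8462 × 15 = 57.693 mm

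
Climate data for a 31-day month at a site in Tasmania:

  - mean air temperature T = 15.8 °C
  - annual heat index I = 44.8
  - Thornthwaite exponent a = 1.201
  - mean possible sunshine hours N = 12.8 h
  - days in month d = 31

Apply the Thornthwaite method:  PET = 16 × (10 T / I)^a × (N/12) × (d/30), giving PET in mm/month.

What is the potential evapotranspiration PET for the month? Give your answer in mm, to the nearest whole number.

10T/I = 10 × 15.8 / 44.8 = 3.5268
(10T/I)^a = 3.5268^1.201 = 4.5436
Uncorrected PET = 16 × 4.5436 = 72.698 mm
Correction = (N/12)(d/30) = (12.8/12)(31/30) = 1.1022
PET = 72.698 × 1.1022 = 80.128 mm/month

80 mm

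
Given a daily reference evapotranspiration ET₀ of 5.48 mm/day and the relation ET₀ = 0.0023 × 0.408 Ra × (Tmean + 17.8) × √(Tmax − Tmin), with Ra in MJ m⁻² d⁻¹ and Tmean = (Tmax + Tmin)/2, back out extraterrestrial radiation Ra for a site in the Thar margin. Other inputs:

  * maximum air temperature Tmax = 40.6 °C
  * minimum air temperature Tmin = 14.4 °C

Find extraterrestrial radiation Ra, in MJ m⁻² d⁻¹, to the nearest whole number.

25 MJ m⁻² d⁻¹

Tmean = (40.6+14.4)/2 = 27.50 °C; ΔT = 26.2
Ra = ET₀ / [0.0023 × 0.408 × (Tmean+17.8) × √ΔT]
   = 5.48 / (0.0023 × 0.408 × 45.30 × 5.1186) = 25.185 MJ m⁻² d⁻¹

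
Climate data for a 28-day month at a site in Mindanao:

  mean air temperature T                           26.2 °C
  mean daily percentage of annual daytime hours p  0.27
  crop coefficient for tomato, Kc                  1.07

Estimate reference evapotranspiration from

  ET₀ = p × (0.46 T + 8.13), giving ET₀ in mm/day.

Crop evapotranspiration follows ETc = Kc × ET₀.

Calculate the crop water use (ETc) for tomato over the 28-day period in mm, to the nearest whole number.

163 mm

ET₀ = 0.27 × (0.46 × 26.2 + 8.13) = 0.27 × 20.182 = 5.4491 mm/d
ETc = Kc × ET₀ = 1.07 × 5.4491 = 5.8305 mm/d
Over 28 days: 5.8305 × 28 = 163.254 mm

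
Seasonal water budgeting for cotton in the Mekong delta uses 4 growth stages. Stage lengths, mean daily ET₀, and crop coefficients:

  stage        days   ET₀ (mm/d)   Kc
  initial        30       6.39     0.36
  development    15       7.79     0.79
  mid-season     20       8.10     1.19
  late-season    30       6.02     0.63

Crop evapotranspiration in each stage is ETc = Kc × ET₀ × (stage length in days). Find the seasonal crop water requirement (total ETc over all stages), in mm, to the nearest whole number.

initial: 0.36 × 6.39 × 30 = 69.01 mm
development: 0.79 × 7.79 × 15 = 92.31 mm
mid-season: 1.19 × 8.10 × 20 = 192.78 mm
late-season: 0.63 × 6.02 × 30 = 113.78 mm
Seasonal total = 467.88 mm

468 mm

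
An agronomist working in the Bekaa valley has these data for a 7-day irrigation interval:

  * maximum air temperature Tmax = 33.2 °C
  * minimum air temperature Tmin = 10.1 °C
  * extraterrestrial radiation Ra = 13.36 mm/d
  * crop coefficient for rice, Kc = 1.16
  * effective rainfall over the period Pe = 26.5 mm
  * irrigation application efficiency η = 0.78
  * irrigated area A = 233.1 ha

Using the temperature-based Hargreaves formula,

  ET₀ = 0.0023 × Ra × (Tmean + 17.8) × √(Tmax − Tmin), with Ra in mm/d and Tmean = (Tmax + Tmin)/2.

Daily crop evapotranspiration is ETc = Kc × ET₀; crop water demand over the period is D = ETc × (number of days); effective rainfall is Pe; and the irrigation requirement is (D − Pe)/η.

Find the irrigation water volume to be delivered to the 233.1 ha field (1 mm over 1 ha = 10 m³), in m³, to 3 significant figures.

Tmean = (33.2 + 10.1)/2 = 21.65 °C
ET₀ = 0.0023 × 13.36 × (21.65 + 17.8) × √23.1 = 0.0023 × 13.36 × 39.45 × 4.8062 = 5.8262 mm/d
ETc = Kc × ET₀ = 1.16 × 5.8262 = 6.7584 mm/d
Crop demand D = ETc × 7 d = 6.7584 × 7 = 47.309 mm
D − Pe = 47.309 − 26.5 = 20.809 mm
Gross irrigation = 20.809 / 0.78 = 26.678 mm
Volume = 26.678 mm × 233.1 ha × 10 = 62186.4 m³

62200 m³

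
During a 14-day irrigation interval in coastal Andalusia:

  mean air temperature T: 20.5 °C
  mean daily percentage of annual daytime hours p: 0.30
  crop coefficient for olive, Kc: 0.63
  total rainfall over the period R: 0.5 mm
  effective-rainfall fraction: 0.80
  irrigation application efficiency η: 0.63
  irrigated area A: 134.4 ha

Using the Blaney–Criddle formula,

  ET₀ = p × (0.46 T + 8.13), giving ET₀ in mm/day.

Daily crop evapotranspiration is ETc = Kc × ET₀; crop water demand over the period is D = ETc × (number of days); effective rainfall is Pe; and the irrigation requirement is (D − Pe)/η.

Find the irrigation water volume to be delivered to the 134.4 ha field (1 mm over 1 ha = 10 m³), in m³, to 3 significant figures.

98300 m³

ET₀ = 0.30 × (0.46 × 20.5 + 8.13) = 0.30 × 17.560 = 5.2680 mm/d
ETc = Kc × ET₀ = 0.63 × 5.2680 = 3.3188 mm/d
Crop demand D = ETc × 14 d = 3.3188 × 14 = 46.463 mm
Pe = 0.80 × 0.5 = 0.400 mm
D − Pe = 46.463 − 0.400 = 46.063 mm
Gross irrigation = 46.063 / 0.63 = 73.116 mm
Volume = 73.116 mm × 134.4 ha × 10 = 98267.9 m³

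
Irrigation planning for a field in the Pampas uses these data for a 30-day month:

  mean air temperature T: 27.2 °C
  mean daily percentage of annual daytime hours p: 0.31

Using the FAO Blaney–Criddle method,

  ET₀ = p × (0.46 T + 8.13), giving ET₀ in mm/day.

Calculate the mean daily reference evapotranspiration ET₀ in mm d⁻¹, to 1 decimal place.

6.4 mm d⁻¹

ET₀ = 0.31 × (0.46 × 27.2 + 8.13) = 0.31 × 20.642 = 6.3990 mm/d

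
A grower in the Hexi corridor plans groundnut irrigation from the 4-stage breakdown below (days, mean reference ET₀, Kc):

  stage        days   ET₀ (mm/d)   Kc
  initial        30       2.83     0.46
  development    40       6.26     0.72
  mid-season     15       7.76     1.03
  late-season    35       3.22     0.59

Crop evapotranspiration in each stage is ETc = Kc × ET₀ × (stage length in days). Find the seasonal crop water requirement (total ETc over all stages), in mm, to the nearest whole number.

406 mm

initial: 0.46 × 2.83 × 30 = 39.05 mm
development: 0.72 × 6.26 × 40 = 180.29 mm
mid-season: 1.03 × 7.76 × 15 = 119.89 mm
late-season: 0.59 × 3.22 × 35 = 66.49 mm
Seasonal total = 405.72 mm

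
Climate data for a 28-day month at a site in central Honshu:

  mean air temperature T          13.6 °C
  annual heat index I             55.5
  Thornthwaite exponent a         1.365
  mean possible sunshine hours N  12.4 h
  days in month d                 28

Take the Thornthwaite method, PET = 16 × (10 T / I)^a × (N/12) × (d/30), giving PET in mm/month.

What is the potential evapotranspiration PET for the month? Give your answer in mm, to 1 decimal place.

10T/I = 10 × 13.6 / 55.5 = 2.4505
(10T/I)^a = 2.4505^1.365 = 3.3989
Uncorrected PET = 16 × 3.3989 = 54.382 mm
Correction = (N/12)(d/30) = (12.4/12)(28/30) = 0.9644
PET = 54.382 × 0.9644 = 52.446 mm/month

52.4 mm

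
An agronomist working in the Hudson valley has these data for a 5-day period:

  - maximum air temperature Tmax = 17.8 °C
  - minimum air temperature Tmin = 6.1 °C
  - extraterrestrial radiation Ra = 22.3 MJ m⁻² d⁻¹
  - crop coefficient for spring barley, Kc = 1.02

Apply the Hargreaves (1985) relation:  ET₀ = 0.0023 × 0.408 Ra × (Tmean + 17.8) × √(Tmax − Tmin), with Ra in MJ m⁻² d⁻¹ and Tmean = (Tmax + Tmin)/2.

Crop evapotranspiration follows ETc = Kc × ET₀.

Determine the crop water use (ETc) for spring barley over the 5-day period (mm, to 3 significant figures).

10.9 mm

Tmean = (17.8 + 6.1)/2 = 11.95 °C
0.408 Ra = 0.408 × 22.3 = 9.0984 mm/d equivalent
ET₀ = 0.0023 × 9.0984 × (11.95 + 17.8) × √11.7 = 0.0023 × 9.0984 × 29.75 × 3.4205 = 2.1295 mm/d
ETc = Kc × ET₀ = 1.02 × 2.1295 = 2.1721 mm/d
Over 5 days: 2.1721 × 5 = 10.861 mm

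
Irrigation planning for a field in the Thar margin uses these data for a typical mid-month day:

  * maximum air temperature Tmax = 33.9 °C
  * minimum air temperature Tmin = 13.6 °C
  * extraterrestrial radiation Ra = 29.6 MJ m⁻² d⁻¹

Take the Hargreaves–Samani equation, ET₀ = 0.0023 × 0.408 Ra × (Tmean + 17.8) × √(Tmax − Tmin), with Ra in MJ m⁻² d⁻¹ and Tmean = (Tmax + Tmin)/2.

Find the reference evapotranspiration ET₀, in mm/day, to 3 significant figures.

5.20 mm/day

Tmean = (33.9 + 13.6)/2 = 23.75 °C
0.408 Ra = 0.408 × 29.6 = 12.0768 mm/d equivalent
ET₀ = 0.0023 × 12.0768 × (23.75 + 17.8) × √20.3 = 0.0023 × 12.0768 × 41.55 × 4.5056 = 5.2000 mm/d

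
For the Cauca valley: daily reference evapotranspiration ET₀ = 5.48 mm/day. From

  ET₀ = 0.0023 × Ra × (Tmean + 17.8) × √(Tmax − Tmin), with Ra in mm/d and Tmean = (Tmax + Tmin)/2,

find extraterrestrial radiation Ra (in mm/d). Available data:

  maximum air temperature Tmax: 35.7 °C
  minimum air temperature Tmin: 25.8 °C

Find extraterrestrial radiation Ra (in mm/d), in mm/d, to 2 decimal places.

15.60 mm/d

Tmean = 30.75 °C; √ΔT = 3.1464
Ra = ET₀ / [0.0023 × (Tmean+17.8) × √ΔT] = 5.48 / (0.0023 × 48.55 × 3.1464) = 15.597 mm/d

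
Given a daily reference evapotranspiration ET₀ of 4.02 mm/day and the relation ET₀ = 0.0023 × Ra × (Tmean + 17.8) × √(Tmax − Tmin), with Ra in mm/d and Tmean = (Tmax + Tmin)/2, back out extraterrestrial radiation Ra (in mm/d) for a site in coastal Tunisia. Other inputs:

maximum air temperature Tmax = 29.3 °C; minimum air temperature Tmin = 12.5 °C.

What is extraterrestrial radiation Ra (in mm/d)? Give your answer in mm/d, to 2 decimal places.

11.02 mm/d

Tmean = 20.90 °C; √ΔT = 4.0988
Ra = ET₀ / [0.0023 × (Tmean+17.8) × √ΔT] = 4.02 / (0.0023 × 38.70 × 4.0988) = 11.019 mm/d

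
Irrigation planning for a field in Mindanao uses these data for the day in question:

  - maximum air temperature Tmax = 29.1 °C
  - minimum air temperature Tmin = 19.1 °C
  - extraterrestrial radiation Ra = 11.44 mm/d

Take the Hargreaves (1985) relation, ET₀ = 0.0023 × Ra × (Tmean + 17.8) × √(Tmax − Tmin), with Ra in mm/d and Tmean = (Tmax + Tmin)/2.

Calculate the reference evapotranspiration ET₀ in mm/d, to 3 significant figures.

3.49 mm/d

Tmean = (29.1 + 19.1)/2 = 24.10 °C
ET₀ = 0.0023 × 11.44 × (24.10 + 17.8) × √10.0 = 0.0023 × 11.44 × 41.90 × 3.1623 = 3.4863 mm/d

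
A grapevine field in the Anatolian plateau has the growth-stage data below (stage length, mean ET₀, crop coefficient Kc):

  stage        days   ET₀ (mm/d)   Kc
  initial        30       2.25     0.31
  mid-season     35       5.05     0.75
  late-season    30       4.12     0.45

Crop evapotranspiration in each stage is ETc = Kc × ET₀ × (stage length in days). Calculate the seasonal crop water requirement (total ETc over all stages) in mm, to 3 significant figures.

initial: 0.31 × 2.25 × 30 = 20.93 mm
mid-season: 0.75 × 5.05 × 35 = 132.56 mm
late-season: 0.45 × 4.12 × 30 = 55.62 mm
Seasonal total = 209.11 mm

209 mm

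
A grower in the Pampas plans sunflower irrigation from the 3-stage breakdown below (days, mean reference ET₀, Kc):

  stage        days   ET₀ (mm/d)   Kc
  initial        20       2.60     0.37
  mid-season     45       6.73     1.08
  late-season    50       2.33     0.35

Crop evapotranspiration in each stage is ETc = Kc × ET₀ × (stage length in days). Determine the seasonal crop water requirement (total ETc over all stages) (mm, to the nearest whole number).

387 mm

initial: 0.37 × 2.60 × 20 = 19.24 mm
mid-season: 1.08 × 6.73 × 45 = 327.08 mm
late-season: 0.35 × 2.33 × 50 = 40.78 mm
Seasonal total = 387.10 mm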